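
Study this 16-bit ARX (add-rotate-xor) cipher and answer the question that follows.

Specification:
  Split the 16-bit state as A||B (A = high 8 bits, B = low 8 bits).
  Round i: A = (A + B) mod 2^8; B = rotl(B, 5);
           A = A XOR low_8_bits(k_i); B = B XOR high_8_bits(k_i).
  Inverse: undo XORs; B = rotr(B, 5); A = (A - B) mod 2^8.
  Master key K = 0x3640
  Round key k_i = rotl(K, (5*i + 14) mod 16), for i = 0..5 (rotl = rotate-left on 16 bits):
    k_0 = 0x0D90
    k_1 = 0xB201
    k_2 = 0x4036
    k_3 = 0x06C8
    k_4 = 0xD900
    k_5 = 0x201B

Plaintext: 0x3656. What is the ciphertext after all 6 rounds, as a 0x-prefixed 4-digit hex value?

0x5487

s_0 = plaintext = 0x3656
s_1 = Round(s_0, k_0) = 0x1CC7
s_2 = Round(s_1, k_1) = 0xE24A
s_3 = Round(s_2, k_2) = 0x1A09
s_4 = Round(s_3, k_3) = 0xEB27
s_5 = Round(s_4, k_4) = 0x123D
s_6 = Round(s_5, k_5) = 0x5487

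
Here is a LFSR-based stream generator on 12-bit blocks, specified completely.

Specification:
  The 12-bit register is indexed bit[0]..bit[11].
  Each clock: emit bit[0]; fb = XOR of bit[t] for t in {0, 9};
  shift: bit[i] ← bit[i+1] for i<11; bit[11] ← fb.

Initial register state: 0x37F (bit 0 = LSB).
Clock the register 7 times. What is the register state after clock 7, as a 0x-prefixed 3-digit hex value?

0x1C6

reg_0 = 0x37F
clock 1: out=1, reg = 0x1BF
clock 2: out=1, reg = 0x8DF
clock 3: out=1, reg = 0xC6F
clock 4: out=1, reg = 0xE37
clock 5: out=1, reg = 0x71B
clock 6: out=1, reg = 0x38D
clock 7: out=1, reg = 0x1C6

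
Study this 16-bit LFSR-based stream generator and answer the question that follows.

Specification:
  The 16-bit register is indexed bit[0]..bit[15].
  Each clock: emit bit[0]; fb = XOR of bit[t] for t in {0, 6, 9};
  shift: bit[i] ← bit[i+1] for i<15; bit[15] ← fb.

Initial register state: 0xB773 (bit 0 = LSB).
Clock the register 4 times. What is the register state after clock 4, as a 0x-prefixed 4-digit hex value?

0x5B77

reg_0 = 0xB773
clock 1: out=1, reg = 0xDBB9
clock 2: out=1, reg = 0x6DDC
clock 3: out=0, reg = 0xB6EE
clock 4: out=0, reg = 0x5B77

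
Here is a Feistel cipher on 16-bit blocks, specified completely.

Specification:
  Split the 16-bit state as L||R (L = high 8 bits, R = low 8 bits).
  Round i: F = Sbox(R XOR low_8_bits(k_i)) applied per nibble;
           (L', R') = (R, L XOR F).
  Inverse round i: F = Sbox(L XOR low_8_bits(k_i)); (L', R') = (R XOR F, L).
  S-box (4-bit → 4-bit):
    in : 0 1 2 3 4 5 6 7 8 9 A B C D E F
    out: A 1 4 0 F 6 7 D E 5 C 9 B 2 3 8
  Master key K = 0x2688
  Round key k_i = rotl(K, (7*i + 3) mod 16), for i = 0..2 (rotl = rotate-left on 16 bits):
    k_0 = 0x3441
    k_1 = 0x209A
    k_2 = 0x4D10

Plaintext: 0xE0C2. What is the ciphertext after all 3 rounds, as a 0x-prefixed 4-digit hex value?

0x9EE3

s_0 = plaintext = 0xE0C2
s_1 = Round(s_0, k_0) = 0xC200
s_2 = Round(s_1, k_1) = 0x009E
s_3 = Round(s_2, k_2) = 0x9EE3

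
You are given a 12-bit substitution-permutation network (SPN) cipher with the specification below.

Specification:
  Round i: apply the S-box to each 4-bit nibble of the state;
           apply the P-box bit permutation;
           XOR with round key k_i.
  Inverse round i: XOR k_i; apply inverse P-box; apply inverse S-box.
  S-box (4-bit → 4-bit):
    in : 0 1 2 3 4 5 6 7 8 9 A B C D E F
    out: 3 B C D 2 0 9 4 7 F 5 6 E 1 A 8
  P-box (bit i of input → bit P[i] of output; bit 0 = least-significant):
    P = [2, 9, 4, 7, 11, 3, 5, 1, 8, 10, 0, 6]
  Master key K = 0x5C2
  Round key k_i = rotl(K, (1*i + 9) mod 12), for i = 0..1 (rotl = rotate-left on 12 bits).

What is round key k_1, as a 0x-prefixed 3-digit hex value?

K = 0x5C2
k_0 = rotl(K, (1*0+9) mod 12) = rotl(K, 9) = 0x4B8
k_1 = rotl(K, (1*1+9) mod 12) = rotl(K, 10) = 0x970

0x970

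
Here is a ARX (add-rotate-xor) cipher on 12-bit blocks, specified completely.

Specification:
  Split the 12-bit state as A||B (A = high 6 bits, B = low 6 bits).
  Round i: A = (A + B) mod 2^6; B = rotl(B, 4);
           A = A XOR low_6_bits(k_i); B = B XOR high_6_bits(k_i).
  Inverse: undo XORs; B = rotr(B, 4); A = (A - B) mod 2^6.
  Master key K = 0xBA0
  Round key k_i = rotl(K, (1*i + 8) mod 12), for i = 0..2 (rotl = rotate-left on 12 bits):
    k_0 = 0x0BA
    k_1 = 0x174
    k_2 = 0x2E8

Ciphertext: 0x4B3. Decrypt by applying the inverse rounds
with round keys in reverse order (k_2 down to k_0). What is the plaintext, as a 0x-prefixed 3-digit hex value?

0x4A1

s_0 = ciphertext = 0x4B3
s_1 = InvRound(s_0, k_2) = 0x5E3
s_2 = InvRound(s_1, k_1) = 0x25A
s_3 = InvRound(s_2, k_0) = 0x4A1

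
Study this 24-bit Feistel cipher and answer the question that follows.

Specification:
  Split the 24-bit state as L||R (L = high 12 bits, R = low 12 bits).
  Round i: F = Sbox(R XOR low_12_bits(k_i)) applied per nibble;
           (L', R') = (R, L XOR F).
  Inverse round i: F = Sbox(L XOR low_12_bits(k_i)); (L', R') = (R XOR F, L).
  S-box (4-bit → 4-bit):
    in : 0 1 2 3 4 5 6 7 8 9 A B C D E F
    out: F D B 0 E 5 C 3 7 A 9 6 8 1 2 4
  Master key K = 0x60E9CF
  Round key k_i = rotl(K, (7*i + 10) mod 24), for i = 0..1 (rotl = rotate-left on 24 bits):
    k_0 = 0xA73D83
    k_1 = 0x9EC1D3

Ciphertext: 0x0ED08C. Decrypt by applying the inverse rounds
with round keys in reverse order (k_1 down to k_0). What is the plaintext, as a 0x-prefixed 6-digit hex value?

s_0 = ciphertext = 0x0ED08C
s_1 = InvRound(s_0, k_1) = 0xD8E0ED
s_2 = InvRound(s_1, k_0) = 0xF1CD8E

0xF1CD8E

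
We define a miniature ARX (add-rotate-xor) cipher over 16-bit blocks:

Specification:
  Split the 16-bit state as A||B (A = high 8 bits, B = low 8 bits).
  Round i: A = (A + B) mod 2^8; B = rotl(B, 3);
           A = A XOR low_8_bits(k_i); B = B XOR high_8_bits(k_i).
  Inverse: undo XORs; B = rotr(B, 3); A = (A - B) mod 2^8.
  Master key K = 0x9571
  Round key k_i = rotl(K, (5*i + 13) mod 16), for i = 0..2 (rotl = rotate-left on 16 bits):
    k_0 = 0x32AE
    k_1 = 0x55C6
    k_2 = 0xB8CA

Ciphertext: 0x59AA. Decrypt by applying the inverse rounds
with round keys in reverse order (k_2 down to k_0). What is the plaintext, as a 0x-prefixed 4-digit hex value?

s_0 = ciphertext = 0x59AA
s_1 = InvRound(s_0, k_2) = 0x5142
s_2 = InvRound(s_1, k_1) = 0xB5E2
s_3 = InvRound(s_2, k_0) = 0x011A

0x011A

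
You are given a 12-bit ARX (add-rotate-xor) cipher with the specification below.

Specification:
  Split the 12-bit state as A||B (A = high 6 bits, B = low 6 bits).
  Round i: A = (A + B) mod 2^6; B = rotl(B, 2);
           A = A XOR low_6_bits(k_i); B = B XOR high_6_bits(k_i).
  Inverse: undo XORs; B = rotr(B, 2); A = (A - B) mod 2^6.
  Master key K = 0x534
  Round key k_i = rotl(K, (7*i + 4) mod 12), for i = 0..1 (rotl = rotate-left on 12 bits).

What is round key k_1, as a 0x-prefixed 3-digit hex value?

0x29A

K = 0x534
k_0 = rotl(K, (7*0+4) mod 12) = rotl(K, 4) = 0x345
k_1 = rotl(K, (7*1+4) mod 12) = rotl(K, 11) = 0x29A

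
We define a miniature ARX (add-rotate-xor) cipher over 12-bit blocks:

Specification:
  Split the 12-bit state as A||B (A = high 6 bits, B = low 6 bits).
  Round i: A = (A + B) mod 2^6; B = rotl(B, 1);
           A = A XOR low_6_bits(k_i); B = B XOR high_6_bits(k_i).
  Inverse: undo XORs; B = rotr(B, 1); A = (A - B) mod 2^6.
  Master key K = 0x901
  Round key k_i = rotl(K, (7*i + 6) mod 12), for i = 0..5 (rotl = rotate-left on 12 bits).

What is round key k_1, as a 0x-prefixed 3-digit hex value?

K = 0x901
k_0 = rotl(K, (7*0+6) mod 12) = rotl(K, 6) = 0x064
k_1 = rotl(K, (7*1+6) mod 12) = rotl(K, 1) = 0x203

0x203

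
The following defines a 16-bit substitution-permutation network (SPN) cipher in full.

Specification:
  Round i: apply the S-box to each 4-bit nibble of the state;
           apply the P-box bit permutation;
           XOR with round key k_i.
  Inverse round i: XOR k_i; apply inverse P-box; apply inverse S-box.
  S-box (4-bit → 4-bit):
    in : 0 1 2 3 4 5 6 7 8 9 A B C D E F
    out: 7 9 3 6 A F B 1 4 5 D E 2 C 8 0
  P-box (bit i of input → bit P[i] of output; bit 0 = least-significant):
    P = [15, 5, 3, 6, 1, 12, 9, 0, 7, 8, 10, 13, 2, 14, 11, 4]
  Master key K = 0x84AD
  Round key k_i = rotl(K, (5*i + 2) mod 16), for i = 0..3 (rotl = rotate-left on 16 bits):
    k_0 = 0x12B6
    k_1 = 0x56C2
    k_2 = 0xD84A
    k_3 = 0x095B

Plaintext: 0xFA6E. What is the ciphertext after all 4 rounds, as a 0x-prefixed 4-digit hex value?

s_0 = plaintext = 0xFA6E
s_1 = Round(s_0, k_0) = 0x2675
s_2 = Round(s_1, k_1) = 0xB72C
s_3 = Round(s_2, k_2) = 0x80F8
s_4 = Round(s_3, k_3) = 0x04D3

0x04D3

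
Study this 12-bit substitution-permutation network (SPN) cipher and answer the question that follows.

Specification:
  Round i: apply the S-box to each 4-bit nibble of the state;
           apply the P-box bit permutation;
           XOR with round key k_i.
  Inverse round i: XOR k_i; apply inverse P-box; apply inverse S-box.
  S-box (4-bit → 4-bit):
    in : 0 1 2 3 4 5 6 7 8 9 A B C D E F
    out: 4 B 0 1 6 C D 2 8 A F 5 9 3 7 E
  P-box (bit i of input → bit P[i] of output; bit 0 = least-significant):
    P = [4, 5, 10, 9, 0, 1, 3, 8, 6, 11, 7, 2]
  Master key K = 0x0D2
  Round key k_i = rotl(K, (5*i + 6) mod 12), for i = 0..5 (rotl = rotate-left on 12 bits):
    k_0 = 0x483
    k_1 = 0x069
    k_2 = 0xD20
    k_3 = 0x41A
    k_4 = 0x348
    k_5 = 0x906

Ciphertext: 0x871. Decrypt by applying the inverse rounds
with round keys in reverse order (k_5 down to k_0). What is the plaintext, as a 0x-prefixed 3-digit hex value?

0xEDC

s_0 = ciphertext = 0x871
s_1 = InvRound(s_0, k_5) = 0xC1D
s_2 = InvRound(s_1, k_4) = 0x1C6
s_3 = InvRound(s_2, k_3) = 0x65B
s_4 = InvRound(s_3, k_2) = 0xDA1
s_5 = InvRound(s_4, k_1) = 0xE50
s_6 = InvRound(s_5, k_0) = 0xEDC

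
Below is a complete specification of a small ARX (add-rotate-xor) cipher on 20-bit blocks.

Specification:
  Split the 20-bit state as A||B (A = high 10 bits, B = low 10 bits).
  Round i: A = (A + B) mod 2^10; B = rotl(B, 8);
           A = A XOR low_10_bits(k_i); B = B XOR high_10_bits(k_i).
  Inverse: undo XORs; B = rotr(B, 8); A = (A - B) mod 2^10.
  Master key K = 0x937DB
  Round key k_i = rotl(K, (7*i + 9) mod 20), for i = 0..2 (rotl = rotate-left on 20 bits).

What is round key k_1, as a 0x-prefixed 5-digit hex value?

K = 0x937DB
k_0 = rotl(K, (7*0+9) mod 20) = rotl(K, 9) = 0xFB726
k_1 = rotl(K, (7*1+9) mod 20) = rotl(K, 16) = 0xB937D

0xB937D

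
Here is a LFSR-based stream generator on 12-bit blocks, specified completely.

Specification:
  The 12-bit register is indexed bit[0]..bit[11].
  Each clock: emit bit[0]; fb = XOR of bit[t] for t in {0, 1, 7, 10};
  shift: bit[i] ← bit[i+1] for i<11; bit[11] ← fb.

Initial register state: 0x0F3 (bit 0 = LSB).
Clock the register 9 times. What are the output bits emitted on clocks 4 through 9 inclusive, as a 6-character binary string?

reg_0 = 0x0F3
clock 1: out=1, reg = 0x879
clock 2: out=1, reg = 0xC3C
clock 3: out=0, reg = 0xE1E
clock 4: out=0, reg = 0x70F
clock 5: out=1, reg = 0xB87
clock 6: out=1, reg = 0xDC3
clock 7: out=1, reg = 0x6E1
clock 8: out=1, reg = 0xB70
clock 9: out=0, reg = 0x5B8

011110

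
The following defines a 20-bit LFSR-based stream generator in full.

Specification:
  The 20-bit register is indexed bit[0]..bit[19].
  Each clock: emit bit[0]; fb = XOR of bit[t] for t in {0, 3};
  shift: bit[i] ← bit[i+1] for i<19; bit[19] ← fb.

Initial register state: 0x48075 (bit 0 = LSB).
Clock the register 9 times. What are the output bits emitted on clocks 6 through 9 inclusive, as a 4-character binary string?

1100

reg_0 = 0x48075
clock 1: out=1, reg = 0xA403A
clock 2: out=0, reg = 0xD201D
clock 3: out=1, reg = 0x6900E
clock 4: out=0, reg = 0xB4807
clock 5: out=1, reg = 0xDA403
clock 6: out=1, reg = 0xED201
clock 7: out=1, reg = 0xF6900
clock 8: out=0, reg = 0x7B480
clock 9: out=0, reg = 0x3DA40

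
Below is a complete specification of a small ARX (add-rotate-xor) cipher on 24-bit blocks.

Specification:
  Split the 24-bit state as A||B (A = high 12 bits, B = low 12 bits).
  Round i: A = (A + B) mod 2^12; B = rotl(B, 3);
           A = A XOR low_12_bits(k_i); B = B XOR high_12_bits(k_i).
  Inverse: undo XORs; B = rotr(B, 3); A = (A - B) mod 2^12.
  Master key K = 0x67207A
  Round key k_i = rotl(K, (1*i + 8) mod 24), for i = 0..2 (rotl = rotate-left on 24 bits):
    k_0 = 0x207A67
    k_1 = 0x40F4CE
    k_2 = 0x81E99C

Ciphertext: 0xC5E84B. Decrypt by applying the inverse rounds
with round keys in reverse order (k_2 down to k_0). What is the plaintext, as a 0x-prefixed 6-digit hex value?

0xA99F38

s_0 = ciphertext = 0xC5E84B
s_1 = InvRound(s_0, k_2) = 0xBB8A0A
s_2 = InvRound(s_1, k_1) = 0x3B6BC0
s_3 = InvRound(s_2, k_0) = 0xA99F38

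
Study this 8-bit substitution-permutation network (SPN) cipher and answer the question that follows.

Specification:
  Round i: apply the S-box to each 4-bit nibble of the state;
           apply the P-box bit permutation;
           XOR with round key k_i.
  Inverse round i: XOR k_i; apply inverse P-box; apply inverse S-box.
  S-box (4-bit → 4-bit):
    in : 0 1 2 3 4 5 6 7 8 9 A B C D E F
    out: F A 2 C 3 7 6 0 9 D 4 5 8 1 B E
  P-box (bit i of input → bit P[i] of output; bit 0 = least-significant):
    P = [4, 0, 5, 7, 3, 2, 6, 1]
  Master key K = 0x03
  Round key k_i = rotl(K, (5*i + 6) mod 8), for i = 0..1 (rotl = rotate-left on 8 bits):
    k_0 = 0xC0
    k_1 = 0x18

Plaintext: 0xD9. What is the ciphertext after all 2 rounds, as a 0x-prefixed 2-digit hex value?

s_0 = plaintext = 0xD9
s_1 = Round(s_0, k_0) = 0x78
s_2 = Round(s_1, k_1) = 0x88

0x88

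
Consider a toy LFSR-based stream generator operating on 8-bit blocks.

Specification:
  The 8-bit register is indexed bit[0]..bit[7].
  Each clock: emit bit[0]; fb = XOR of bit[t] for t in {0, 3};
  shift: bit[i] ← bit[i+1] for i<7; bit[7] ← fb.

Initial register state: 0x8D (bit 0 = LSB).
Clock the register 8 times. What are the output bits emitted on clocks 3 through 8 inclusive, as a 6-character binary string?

reg_0 = 0x8D
clock 1: out=1, reg = 0x46
clock 2: out=0, reg = 0x23
clock 3: out=1, reg = 0x91
clock 4: out=1, reg = 0xC8
clock 5: out=0, reg = 0xE4
clock 6: out=0, reg = 0x72
clock 7: out=0, reg = 0x39
clock 8: out=1, reg = 0x1C

110001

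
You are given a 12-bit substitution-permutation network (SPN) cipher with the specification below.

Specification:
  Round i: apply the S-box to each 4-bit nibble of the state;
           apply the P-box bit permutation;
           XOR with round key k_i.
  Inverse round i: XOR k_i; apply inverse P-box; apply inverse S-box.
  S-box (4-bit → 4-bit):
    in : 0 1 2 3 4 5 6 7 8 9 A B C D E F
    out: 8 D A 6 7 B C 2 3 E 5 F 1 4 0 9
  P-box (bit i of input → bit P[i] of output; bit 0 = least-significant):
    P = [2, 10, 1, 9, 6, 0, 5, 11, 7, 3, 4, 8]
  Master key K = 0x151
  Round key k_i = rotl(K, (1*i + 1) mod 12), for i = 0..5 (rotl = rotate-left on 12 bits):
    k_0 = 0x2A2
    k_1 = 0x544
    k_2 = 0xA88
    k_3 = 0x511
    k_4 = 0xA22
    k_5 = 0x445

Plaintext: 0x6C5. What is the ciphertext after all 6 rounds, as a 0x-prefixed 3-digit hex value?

0x040

s_0 = plaintext = 0x6C5
s_1 = Round(s_0, k_0) = 0x5F6
s_2 = Round(s_1, k_1) = 0xE8E
s_3 = Round(s_2, k_2) = 0xAC9
s_4 = Round(s_3, k_3) = 0x3C3
s_5 = Round(s_4, k_4) = 0xE78
s_6 = Round(s_5, k_5) = 0x040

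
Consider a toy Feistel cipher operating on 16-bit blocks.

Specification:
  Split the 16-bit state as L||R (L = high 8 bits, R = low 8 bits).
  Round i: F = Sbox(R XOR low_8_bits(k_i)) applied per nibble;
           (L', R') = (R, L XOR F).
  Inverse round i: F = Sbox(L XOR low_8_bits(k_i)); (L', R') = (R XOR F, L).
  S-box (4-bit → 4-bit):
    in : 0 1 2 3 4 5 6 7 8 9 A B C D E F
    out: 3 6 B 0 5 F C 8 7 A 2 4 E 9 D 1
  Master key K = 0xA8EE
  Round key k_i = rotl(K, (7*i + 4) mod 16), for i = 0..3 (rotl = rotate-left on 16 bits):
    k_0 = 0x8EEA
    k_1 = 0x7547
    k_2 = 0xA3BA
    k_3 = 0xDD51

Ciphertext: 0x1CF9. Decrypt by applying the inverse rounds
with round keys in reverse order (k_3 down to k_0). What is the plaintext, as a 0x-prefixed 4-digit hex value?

s_0 = ciphertext = 0x1CF9
s_1 = InvRound(s_0, k_3) = 0xA01C
s_2 = InvRound(s_1, k_2) = 0x7EA0
s_3 = InvRound(s_2, k_1) = 0xAA7E
s_4 = InvRound(s_3, k_0) = 0x2DAA

0x2DAA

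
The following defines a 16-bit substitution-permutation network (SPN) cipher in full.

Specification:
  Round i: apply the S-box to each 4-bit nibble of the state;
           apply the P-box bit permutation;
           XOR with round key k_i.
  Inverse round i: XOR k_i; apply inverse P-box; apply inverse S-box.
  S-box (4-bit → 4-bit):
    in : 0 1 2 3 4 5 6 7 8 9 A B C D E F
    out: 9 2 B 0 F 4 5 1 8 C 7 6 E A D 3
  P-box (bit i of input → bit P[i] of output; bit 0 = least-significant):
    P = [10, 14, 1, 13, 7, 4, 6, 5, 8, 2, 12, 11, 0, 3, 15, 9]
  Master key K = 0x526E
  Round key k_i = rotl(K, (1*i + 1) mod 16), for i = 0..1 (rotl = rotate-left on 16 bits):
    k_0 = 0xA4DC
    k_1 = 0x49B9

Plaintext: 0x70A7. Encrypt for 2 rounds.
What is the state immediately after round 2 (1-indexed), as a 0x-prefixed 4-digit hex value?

0xB110

s_0 = plaintext = 0x70A7
s_1 = Round(s_0, k_0) = 0xA90D
s_2 = Round(s_1, k_1) = 0xB110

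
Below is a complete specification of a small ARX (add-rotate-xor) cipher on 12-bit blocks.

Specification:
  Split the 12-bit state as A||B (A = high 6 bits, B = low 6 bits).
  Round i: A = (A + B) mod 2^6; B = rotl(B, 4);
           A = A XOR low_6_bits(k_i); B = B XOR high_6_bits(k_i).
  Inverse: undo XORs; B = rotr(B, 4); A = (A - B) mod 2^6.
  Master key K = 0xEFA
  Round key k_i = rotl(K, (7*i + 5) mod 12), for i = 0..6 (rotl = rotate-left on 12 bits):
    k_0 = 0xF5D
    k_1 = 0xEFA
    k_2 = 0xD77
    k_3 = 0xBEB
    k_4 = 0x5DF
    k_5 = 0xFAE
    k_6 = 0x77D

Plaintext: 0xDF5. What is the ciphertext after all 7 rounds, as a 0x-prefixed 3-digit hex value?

0x192

s_0 = plaintext = 0xDF5
s_1 = Round(s_0, k_0) = 0xC60
s_2 = Round(s_1, k_1) = 0xAF3
s_3 = Round(s_2, k_2) = 0xA49
s_4 = Round(s_3, k_3) = 0x67D
s_5 = Round(s_4, k_4) = 0x248
s_6 = Round(s_5, k_5) = 0xFFC
s_7 = Round(s_6, k_6) = 0x192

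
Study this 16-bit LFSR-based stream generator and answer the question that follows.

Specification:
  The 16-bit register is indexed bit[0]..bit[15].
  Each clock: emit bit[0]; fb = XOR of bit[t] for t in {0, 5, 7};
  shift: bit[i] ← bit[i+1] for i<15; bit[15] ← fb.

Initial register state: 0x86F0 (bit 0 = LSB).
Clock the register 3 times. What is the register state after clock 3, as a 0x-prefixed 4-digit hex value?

reg_0 = 0x86F0
clock 1: out=0, reg = 0x4378
clock 2: out=0, reg = 0xA1BC
clock 3: out=0, reg = 0x50DE

0x50DE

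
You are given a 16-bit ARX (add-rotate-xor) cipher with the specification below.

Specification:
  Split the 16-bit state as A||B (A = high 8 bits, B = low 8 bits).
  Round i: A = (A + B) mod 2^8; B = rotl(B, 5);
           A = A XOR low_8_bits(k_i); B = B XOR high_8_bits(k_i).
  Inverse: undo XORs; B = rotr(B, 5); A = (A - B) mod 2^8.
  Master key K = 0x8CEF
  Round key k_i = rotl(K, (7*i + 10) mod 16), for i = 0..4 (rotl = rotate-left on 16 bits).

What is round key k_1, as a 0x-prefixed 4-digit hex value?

K = 0x8CEF
k_0 = rotl(K, (7*0+10) mod 16) = rotl(K, 10) = 0xBE33
k_1 = rotl(K, (7*1+10) mod 16) = rotl(K, 1) = 0x19DF

0x19DF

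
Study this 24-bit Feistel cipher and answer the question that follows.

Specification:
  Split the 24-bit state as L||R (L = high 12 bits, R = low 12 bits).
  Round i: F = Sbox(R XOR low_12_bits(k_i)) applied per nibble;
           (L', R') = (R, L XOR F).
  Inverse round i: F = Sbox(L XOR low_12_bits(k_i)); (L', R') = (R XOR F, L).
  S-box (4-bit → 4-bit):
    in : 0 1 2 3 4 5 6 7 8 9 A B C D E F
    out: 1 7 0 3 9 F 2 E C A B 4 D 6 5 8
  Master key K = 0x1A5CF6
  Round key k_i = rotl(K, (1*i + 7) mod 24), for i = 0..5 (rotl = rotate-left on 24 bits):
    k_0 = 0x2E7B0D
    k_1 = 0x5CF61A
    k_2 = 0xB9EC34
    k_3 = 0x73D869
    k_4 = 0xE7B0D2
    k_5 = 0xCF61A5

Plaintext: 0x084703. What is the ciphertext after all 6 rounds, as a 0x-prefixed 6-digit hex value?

s_0 = plaintext = 0x084703
s_1 = Round(s_0, k_0) = 0x703D91
s_2 = Round(s_1, k_1) = 0xD913C7
s_3 = Round(s_2, k_2) = 0x3C7512
s_4 = Round(s_3, k_3) = 0x512523
s_5 = Round(s_4, k_4) = 0x523A95
s_6 = Round(s_5, k_5) = 0xA95112

0xA95112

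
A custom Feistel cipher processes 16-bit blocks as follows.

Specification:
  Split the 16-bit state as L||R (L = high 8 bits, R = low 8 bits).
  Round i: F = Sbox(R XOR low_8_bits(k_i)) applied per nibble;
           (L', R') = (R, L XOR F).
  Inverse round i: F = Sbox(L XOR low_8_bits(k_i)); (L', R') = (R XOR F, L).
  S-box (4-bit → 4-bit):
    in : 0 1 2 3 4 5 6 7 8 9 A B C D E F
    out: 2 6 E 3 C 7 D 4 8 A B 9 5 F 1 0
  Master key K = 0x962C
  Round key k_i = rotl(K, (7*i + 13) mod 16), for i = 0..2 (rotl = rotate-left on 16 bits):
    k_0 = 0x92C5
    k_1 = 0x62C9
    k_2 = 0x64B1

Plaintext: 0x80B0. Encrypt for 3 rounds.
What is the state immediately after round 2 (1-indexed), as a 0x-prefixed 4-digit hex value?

0xC791

s_0 = plaintext = 0x80B0
s_1 = Round(s_0, k_0) = 0xB0C7
s_2 = Round(s_1, k_1) = 0xC791
s_3 = Round(s_2, k_2) = 0x9125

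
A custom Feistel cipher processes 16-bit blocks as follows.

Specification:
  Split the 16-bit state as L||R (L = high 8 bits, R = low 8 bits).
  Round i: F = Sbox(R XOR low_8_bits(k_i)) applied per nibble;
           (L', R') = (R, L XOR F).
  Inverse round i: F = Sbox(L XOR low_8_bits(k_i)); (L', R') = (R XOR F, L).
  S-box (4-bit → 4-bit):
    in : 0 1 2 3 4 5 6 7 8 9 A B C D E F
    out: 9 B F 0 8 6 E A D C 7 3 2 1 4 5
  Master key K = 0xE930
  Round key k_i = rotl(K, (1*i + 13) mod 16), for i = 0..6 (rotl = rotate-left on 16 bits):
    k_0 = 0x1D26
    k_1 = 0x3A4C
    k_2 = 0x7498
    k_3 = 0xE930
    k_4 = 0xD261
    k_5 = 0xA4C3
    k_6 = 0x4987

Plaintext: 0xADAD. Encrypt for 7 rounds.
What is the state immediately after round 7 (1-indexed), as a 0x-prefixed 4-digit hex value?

s_0 = plaintext = 0xADAD
s_1 = Round(s_0, k_0) = 0xAD7E
s_2 = Round(s_1, k_1) = 0x7EA2
s_3 = Round(s_2, k_2) = 0xA279
s_4 = Round(s_3, k_3) = 0x792E
s_5 = Round(s_4, k_4) = 0x2EFC
s_6 = Round(s_5, k_5) = 0xFC2B
s_7 = Round(s_6, k_6) = 0x2B8E

0x2B8E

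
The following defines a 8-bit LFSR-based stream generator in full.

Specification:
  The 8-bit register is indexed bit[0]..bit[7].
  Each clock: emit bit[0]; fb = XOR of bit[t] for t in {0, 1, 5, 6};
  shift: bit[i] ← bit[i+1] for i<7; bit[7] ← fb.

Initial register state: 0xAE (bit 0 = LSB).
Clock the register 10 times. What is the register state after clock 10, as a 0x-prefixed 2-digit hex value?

0x45

reg_0 = 0xAE
clock 1: out=0, reg = 0x57
clock 2: out=1, reg = 0xAB
clock 3: out=1, reg = 0xD5
clock 4: out=1, reg = 0x6A
clock 5: out=0, reg = 0xB5
clock 6: out=1, reg = 0x5A
clock 7: out=0, reg = 0x2D
clock 8: out=1, reg = 0x16
clock 9: out=0, reg = 0x8B
clock 10: out=1, reg = 0x45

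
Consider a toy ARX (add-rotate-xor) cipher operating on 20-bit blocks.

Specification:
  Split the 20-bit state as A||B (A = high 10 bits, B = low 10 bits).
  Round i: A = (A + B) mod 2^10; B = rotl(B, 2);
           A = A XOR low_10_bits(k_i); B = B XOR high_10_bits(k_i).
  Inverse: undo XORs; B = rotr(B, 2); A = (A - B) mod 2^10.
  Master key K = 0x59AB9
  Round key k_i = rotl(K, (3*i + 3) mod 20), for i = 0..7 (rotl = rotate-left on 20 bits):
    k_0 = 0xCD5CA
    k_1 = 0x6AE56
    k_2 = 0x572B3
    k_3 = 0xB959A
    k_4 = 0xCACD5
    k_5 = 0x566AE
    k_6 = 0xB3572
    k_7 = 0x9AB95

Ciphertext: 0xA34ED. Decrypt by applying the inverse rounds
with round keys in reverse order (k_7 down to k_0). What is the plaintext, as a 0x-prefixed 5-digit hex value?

0x5542F

s_0 = ciphertext = 0xA34ED
s_1 = InvRound(s_0, k_7) = 0x5DFA1
s_2 = InvRound(s_1, k_6) = 0xEA85B
s_3 = InvRound(s_2, k_5) = 0xB1240
s_4 = InvRound(s_3, k_4) = 0xADF5A
s_5 = InvRound(s_4, k_3) = 0xEFB6F
s_6 = InvRound(s_5, k_2) = 0x6078C
s_7 = InvRound(s_6, k_1) = 0x13B89
s_8 = InvRound(s_7, k_0) = 0x5542F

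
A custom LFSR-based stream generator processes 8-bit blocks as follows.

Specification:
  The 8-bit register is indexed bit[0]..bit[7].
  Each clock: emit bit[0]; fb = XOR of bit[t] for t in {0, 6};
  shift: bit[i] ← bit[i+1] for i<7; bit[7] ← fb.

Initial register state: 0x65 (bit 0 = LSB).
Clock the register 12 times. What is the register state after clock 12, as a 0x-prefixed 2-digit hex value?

reg_0 = 0x65
clock 1: out=1, reg = 0x32
clock 2: out=0, reg = 0x19
clock 3: out=1, reg = 0x8C
clock 4: out=0, reg = 0x46
clock 5: out=0, reg = 0xA3
clock 6: out=1, reg = 0xD1
clock 7: out=1, reg = 0x68
clock 8: out=0, reg = 0xB4
clock 9: out=0, reg = 0x5A
clock 10: out=0, reg = 0xAD
clock 11: out=1, reg = 0xD6
clock 12: out=0, reg = 0xEB

0xEB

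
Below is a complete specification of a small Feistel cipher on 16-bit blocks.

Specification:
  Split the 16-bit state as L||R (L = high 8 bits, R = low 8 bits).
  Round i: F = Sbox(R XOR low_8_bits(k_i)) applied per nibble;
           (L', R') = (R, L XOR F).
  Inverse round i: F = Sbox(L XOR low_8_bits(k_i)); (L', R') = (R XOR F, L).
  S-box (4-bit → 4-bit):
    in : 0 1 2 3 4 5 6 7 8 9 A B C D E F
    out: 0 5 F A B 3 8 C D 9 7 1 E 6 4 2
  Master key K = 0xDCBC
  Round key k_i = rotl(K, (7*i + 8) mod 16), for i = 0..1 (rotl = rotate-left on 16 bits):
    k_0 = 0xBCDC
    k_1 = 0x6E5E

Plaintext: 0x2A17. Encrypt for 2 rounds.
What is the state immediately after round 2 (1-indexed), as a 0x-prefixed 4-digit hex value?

s_0 = plaintext = 0x2A17
s_1 = Round(s_0, k_0) = 0x17CB
s_2 = Round(s_1, k_1) = 0xCB84

0xCB84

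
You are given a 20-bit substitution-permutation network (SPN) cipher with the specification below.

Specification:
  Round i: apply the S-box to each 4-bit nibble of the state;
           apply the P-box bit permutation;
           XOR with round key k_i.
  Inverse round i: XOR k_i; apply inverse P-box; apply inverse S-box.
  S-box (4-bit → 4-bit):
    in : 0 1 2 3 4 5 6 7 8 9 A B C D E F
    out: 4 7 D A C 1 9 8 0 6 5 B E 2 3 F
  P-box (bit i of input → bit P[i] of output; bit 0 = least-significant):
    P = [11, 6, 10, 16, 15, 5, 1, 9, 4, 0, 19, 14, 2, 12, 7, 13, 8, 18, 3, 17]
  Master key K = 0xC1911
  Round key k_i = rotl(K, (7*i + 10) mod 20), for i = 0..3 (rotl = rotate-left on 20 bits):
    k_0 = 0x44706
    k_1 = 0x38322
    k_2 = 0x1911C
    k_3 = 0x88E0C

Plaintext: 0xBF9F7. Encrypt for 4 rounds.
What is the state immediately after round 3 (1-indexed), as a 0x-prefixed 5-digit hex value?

s_0 = plaintext = 0xBF9F7
s_1 = Round(s_0, k_0) = 0xBF4A1
s_2 = Round(s_1, k_1) = 0xD7EE4
s_3 = Round(s_2, k_2) = 0x4352D
s_4 = Round(s_3, k_3) = 0xA3C56

0x4352D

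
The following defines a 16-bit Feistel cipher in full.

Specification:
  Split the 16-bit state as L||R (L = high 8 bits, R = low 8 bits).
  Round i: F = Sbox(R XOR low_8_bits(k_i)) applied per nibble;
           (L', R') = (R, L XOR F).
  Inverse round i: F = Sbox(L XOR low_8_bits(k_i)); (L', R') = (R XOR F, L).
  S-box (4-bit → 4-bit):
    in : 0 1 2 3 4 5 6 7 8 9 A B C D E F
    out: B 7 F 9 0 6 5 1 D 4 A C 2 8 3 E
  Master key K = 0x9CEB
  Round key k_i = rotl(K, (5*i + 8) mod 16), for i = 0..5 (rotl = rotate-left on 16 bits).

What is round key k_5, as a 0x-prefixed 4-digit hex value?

K = 0x9CEB
k_0 = rotl(K, (5*0+8) mod 16) = rotl(K, 8) = 0xEB9C
k_1 = rotl(K, (5*1+8) mod 16) = rotl(K, 13) = 0x739D
k_2 = rotl(K, (5*2+8) mod 16) = rotl(K, 2) = 0x73AE
k_3 = rotl(K, (5*3+8) mod 16) = rotl(K, 7) = 0x75CE
k_4 = rotl(K, (5*4+8) mod 16) = rotl(K, 12) = 0xB9CE
k_5 = rotl(K, (5*5+8) mod 16) = rotl(K, 1) = 0x39D7

0x39D7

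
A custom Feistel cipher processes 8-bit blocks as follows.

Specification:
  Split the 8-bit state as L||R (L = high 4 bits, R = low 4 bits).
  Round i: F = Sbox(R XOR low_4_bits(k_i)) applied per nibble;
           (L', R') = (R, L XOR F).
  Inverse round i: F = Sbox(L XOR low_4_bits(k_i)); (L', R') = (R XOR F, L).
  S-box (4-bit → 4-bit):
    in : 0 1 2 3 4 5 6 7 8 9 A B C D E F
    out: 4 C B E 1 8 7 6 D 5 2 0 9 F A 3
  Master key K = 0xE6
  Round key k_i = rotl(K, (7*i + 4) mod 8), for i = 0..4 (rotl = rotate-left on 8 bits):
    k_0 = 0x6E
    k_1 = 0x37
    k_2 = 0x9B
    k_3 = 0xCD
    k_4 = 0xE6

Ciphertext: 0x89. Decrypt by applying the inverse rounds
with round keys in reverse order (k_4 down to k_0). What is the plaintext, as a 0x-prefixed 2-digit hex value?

0x2E

s_0 = ciphertext = 0x89
s_1 = InvRound(s_0, k_4) = 0x38
s_2 = InvRound(s_1, k_3) = 0x23
s_3 = InvRound(s_2, k_2) = 0x62
s_4 = InvRound(s_3, k_1) = 0xE6
s_5 = InvRound(s_4, k_0) = 0x2E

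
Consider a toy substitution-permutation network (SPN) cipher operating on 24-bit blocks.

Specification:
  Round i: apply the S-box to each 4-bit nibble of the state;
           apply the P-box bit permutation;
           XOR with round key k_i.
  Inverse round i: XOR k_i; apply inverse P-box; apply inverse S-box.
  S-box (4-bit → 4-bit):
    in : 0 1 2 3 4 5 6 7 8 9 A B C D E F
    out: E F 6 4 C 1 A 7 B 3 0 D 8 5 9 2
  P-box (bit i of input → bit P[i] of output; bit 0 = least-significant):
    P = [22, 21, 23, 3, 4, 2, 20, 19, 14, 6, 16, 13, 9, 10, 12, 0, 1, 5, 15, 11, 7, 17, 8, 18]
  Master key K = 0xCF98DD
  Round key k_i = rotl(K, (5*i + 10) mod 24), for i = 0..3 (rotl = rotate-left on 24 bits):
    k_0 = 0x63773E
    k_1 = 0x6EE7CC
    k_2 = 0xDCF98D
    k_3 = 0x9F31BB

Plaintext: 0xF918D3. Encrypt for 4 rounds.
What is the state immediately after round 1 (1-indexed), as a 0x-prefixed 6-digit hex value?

0xF1014D

s_0 = plaintext = 0xF918D3
s_1 = Round(s_0, k_0) = 0xF1014D
s_2 = Round(s_1, k_1) = 0xB51BAF
s_3 = Round(s_2, k_2) = 0xF98E0E
s_4 = Round(s_3, k_3) = 0xC55794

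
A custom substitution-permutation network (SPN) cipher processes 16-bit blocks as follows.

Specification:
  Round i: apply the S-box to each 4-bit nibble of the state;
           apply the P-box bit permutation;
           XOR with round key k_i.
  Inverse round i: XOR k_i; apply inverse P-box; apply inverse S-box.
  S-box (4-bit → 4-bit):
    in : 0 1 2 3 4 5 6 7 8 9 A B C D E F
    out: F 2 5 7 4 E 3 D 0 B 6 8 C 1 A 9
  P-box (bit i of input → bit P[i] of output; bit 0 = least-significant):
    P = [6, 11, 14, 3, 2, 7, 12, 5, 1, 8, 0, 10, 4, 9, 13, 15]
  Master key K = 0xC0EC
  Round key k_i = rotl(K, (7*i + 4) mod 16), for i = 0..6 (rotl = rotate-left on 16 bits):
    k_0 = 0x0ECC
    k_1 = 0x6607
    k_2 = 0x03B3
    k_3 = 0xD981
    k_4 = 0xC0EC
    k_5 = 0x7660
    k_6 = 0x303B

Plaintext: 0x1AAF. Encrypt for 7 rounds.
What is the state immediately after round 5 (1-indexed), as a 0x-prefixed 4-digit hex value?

s_0 = plaintext = 0x1AAF
s_1 = Round(s_0, k_0) = 0x1D05
s_2 = Round(s_1, k_1) = 0x3CA9
s_3 = Round(s_2, k_2) = 0x3D6A
s_4 = Round(s_3, k_3) = 0xB317
s_5 = Round(s_4, k_4) = 0x0127
s_6 = Round(s_5, k_5) = 0x853C
s_7 = Round(s_6, k_6) = 0x65B6

0x0127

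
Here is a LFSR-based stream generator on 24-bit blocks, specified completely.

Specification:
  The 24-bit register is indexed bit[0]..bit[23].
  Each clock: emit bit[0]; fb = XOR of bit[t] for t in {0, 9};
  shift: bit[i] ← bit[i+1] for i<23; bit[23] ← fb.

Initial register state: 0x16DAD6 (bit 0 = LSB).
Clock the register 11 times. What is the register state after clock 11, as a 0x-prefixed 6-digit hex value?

reg_0 = 0x16DAD6
clock 1: out=0, reg = 0x8B6D6B
clock 2: out=1, reg = 0xC5B6B5
clock 3: out=1, reg = 0x62DB5A
clock 4: out=0, reg = 0xB16DAD
clock 5: out=1, reg = 0xD8B6D6
clock 6: out=0, reg = 0xEC5B6B
clock 7: out=1, reg = 0x762DB5
clock 8: out=1, reg = 0xBB16DA
clock 9: out=0, reg = 0xDD8B6D
clock 10: out=1, reg = 0x6EC5B6
clock 11: out=0, reg = 0x3762DB

0x3762DB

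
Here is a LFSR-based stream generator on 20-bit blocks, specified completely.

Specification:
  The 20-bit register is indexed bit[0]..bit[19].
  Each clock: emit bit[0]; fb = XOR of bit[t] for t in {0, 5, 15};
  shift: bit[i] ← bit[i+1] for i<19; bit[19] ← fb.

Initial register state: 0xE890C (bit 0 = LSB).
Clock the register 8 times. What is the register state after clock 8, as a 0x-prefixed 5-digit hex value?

reg_0 = 0xE890C
clock 1: out=0, reg = 0xF4486
clock 2: out=0, reg = 0x7A243
clock 3: out=1, reg = 0x3D121
clock 4: out=1, reg = 0x9E890
clock 5: out=0, reg = 0xCF448
clock 6: out=0, reg = 0xE7A24
clock 7: out=0, reg = 0xF3D12
clock 8: out=0, reg = 0x79E89

0x79E89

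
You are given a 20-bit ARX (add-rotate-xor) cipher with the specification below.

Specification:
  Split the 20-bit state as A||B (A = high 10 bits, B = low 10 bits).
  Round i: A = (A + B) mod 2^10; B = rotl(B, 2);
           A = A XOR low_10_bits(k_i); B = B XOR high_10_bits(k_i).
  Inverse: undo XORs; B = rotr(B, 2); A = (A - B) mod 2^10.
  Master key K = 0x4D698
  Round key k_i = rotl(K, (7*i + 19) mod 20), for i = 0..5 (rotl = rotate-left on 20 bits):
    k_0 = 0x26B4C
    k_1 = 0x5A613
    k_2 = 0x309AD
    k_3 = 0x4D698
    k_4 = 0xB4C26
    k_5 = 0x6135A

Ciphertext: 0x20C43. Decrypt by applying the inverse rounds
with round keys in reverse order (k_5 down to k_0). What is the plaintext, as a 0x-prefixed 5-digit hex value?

s_0 = ciphertext = 0x20C43
s_1 = InvRound(s_0, k_5) = 0x1A371
s_2 = InvRound(s_1, k_4) = 0x79A68
s_3 = InvRound(s_2, k_3) = 0x69DD7
s_4 = InvRound(s_3, k_2) = 0xB1545
s_5 = InvRound(s_4, k_1) = 0x32C0B
s_6 = InvRound(s_5, k_0) = 0x98D24

0x98D24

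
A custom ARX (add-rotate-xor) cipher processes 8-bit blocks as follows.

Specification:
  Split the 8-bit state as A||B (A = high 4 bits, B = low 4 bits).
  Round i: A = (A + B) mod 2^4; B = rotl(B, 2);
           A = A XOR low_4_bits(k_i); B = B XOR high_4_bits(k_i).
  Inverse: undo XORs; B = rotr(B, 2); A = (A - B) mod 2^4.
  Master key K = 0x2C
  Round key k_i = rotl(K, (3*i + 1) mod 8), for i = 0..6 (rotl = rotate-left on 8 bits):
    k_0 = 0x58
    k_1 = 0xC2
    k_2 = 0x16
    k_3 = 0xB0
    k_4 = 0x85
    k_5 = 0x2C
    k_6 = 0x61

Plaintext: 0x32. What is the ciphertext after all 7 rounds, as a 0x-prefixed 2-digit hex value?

0xF7

s_0 = plaintext = 0x32
s_1 = Round(s_0, k_0) = 0xDD
s_2 = Round(s_1, k_1) = 0x8B
s_3 = Round(s_2, k_2) = 0x5F
s_4 = Round(s_3, k_3) = 0x44
s_5 = Round(s_4, k_4) = 0xD9
s_6 = Round(s_5, k_5) = 0xA4
s_7 = Round(s_6, k_6) = 0xF7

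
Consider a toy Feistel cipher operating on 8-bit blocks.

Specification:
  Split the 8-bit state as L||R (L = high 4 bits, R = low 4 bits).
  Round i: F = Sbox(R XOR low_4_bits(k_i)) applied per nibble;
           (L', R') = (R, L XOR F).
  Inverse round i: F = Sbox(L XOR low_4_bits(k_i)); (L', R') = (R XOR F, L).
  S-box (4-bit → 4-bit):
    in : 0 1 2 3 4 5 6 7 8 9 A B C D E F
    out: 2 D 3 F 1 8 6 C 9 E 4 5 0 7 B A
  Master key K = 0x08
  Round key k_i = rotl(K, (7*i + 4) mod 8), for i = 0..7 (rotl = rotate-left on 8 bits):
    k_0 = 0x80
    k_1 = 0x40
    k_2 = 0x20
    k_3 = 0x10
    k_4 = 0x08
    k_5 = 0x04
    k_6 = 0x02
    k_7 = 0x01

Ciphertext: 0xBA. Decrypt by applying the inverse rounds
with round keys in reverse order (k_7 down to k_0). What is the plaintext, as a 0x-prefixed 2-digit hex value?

0xA7

s_0 = ciphertext = 0xBA
s_1 = InvRound(s_0, k_7) = 0xEB
s_2 = InvRound(s_1, k_6) = 0xBE
s_3 = InvRound(s_2, k_5) = 0x4B
s_4 = InvRound(s_3, k_4) = 0xB4
s_5 = InvRound(s_4, k_3) = 0x1B
s_6 = InvRound(s_5, k_2) = 0x61
s_7 = InvRound(s_6, k_1) = 0x76
s_8 = InvRound(s_7, k_0) = 0xA7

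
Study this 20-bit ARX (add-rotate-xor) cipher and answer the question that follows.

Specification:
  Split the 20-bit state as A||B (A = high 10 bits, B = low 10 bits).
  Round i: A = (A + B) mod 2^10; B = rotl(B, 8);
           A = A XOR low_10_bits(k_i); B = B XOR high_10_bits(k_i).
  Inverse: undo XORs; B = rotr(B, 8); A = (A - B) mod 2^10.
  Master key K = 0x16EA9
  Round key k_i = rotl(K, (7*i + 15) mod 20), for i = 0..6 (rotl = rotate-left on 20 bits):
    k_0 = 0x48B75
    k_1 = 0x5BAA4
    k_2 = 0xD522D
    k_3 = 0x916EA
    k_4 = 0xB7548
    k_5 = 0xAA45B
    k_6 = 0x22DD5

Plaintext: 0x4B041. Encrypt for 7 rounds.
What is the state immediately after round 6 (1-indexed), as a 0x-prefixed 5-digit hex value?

0x33ABC

s_0 = plaintext = 0x4B041
s_1 = Round(s_0, k_0) = 0x86032
s_2 = Round(s_1, k_1) = 0x3BB62
s_3 = Round(s_2, k_2) = 0x9F58C
s_4 = Round(s_3, k_3) = 0xB8E26
s_5 = Round(s_4, k_4) = 0x10454
s_6 = Round(s_5, k_5) = 0x33ABC
s_7 = Round(s_6, k_6) = 0x97C24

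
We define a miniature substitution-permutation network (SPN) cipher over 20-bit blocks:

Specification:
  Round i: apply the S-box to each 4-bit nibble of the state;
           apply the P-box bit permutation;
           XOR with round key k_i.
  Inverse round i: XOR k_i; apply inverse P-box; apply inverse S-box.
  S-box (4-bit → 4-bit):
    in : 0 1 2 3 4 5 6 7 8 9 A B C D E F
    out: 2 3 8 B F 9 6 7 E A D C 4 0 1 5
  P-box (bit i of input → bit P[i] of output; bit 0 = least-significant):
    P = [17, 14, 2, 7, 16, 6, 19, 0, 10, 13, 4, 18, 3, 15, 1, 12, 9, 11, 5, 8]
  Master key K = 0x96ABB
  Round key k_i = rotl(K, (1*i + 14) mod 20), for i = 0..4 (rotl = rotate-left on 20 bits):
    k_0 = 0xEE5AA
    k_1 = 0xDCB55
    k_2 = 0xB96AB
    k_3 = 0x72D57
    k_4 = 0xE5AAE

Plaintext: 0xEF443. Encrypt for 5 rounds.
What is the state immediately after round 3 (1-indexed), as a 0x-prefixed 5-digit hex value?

0xC43E7

s_0 = plaintext = 0xEF443
s_1 = Round(s_0, k_0) = 0x18371
s_2 = Round(s_1, k_1) = 0x23517
s_3 = Round(s_2, k_2) = 0xC43E7
s_4 = Round(s_3, k_3) = 0x0D979
s_5 = Round(s_4, k_4) = 0x3326E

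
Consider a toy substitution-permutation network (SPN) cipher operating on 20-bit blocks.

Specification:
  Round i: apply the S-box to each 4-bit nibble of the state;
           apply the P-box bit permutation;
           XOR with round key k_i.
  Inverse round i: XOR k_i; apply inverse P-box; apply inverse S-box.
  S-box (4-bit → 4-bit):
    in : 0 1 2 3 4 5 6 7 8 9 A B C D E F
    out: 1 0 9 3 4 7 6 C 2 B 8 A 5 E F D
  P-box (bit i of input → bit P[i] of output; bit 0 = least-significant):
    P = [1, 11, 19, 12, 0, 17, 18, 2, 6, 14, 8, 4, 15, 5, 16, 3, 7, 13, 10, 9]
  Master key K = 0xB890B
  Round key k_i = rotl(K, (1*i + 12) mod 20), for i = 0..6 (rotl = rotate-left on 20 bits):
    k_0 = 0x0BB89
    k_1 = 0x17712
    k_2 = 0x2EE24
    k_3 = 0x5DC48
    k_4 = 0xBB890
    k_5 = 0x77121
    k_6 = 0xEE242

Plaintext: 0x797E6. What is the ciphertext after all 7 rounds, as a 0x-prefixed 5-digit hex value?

0xDF512

s_0 = plaintext = 0x797E6
s_1 = Round(s_0, k_0) = 0xE34B4
s_2 = Round(s_1, k_1) = 0xBD0B6
s_3 = Round(s_2, k_2) = 0x9C448
s_4 = Round(s_3, k_3) = 0x077C8
s_5 = Round(s_4, k_4) = 0xEB109
s_6 = Round(s_5, k_5) = 0x74F8A
s_7 = Round(s_6, k_6) = 0xDF512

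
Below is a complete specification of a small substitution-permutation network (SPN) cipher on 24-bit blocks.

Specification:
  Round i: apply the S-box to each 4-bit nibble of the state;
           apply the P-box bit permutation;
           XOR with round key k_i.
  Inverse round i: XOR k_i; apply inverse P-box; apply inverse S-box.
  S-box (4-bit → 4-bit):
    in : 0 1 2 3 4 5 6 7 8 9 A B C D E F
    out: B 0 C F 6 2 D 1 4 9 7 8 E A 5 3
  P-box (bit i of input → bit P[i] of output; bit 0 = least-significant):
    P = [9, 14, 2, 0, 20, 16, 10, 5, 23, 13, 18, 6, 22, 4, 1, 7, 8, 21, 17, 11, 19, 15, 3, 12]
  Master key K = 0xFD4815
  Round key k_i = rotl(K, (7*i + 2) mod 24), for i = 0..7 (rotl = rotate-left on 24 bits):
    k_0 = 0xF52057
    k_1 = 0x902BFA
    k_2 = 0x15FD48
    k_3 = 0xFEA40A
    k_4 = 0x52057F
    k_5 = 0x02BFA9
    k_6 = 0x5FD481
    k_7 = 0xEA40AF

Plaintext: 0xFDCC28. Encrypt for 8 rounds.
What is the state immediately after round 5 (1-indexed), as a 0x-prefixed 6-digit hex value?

0xDBA621

s_0 = plaintext = 0xFDCC28
s_1 = Round(s_0, k_0) = 0xD98CA1
s_2 = Round(s_1, k_1) = 0x8596B8
s_3 = Round(s_2, k_2) = 0xF1FDA4
s_4 = Round(s_3, k_3) = 0xA7405E
s_5 = Round(s_4, k_4) = 0xDBA621
s_6 = Round(s_5, k_5) = 0xC623DB
s_7 = Round(s_6, k_6) = 0xD86D6A
s_8 = Round(s_7, k_7) = 0xB8B649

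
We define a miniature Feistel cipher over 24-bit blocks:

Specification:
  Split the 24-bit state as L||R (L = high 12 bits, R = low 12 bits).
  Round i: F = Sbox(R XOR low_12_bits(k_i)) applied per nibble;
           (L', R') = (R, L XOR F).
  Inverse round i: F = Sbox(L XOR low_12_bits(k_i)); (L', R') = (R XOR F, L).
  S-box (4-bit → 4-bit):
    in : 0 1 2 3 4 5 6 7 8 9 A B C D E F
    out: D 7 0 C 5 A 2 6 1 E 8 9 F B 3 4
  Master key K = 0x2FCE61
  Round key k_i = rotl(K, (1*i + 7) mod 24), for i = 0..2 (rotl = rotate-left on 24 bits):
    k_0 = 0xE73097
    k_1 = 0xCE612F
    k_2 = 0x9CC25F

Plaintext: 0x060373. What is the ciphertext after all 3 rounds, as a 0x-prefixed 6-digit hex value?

0x81B400

s_0 = plaintext = 0x060373
s_1 = Round(s_0, k_0) = 0x373C55
s_2 = Round(s_1, k_1) = 0xC5581B
s_3 = Round(s_2, k_2) = 0x81B400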